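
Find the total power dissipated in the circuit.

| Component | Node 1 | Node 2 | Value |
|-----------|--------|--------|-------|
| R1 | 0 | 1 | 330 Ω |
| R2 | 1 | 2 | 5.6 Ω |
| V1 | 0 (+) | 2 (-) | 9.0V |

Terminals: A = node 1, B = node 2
Nodal analysis, taking node 2 as the 0 V reference.
Source V1 fixes V_0 = 9 V.
KCL at each unknown node (sum of currents leaving = 0; resistances in Ω):
  Node 1: (V_1 - 9)/330 + (V_1 - 0)/5.6 = 0
Collecting terms: 0.1816 × V_1 = 0.02727  =>  V_1 = 0.1502 V
Power in each resistor, P = (ΔV)²/R:
  P_R1 = (9 - 0.1502)²/330 = 0.2373 W
  P_R2 = (0.1502 - 0)²/5.6 = 0.004027 W
P_total = P_R1 + P_R2 = 0.2414 W

Final answer: 0.2414 W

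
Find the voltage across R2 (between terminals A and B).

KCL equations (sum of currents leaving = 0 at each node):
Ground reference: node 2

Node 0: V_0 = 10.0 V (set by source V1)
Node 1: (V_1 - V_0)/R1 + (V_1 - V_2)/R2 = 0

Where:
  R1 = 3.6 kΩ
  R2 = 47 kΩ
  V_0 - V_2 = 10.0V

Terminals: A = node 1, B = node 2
R1 and R2 are in series across V1 (node 0 → node 1 → node 2), and the output A–B is taken across R2, so this is a voltage divider.
Series current: I = V1/(R1 + R2) = 10/(3600 + 47000) = 10/50600 = 0.0001976 A
V_R2 = I × R2 = V1 × R2/(R1 + R2) = 10 × 47000/50600 = 9.289 V

Final answer: 9.289 V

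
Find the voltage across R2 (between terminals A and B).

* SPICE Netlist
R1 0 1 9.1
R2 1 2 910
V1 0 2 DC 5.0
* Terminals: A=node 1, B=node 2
R1 and R2 are in series across V1 (node 0 → node 1 → node 2), and the output A–B is taken across R2, so this is a voltage divider.
Series current: I = V1/(R1 + R2) = 5/(9.1 + 910) = 5/919.1 = 0.00544 A
V_R2 = I × R2 = V1 × R2/(R1 + R2) = 5 × 910/919.1 = 4.95 V

Final answer: 4.95 V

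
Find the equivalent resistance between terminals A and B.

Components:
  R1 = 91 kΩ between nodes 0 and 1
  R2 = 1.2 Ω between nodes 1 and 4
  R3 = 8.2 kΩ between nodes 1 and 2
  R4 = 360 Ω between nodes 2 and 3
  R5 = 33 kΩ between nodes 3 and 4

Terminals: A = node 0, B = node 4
Reduce the network between node 0 (A) and node 4 (B) by series/parallel combination:
  Rs1 = R3 + R4 (series, joined only at node 2) = 8200 + 360 = 8560 Ω
  Rs2 = R5 + Rs1 (series, joined only at node 3) = 33000 + 8560 = 41560 Ω
  Rp1 = R2 ‖ Rs2 (parallel, both between nodes 1 and 4) = 1/(1/1.2 + 1/41560) = 1.2 Ω
  Rs3 = R1 + Rp1 (series, joined only at node 1) = 91000 + 1.2 = 91000 Ω
R_eq = 91 kΩ

Final answer: 91 kΩ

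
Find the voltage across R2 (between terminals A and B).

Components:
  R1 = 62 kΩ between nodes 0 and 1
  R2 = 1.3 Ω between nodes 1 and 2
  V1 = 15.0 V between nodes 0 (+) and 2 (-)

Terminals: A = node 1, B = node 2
R1 and R2 are in series across V1 (node 0 → node 1 → node 2), and the output A–B is taken across R2, so this is a voltage divider.
Series current: I = V1/(R1 + R2) = 15/(62000 + 1.3) = 15/62000 = 0.0002419 A
V_R2 = I × R2 = V1 × R2/(R1 + R2) = 15 × 1.3/62000 = 0.0003145 V

Final answer: 0.0003145 V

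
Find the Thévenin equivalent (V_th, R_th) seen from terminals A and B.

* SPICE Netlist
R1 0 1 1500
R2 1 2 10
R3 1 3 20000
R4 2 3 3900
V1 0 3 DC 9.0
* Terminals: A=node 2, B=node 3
Step 1 — V_th is the open-circuit voltage V_A - V_B (nothing connected across the terminals).
Nodal analysis, taking node 3 as the 0 V reference.
Source V1 fixes V_0 = 9 V.
KCL at each unknown node (sum of currents leaving = 0; resistances in Ω):
  Node 1: (V_1 - 9)/1500 + (V_1 - V_2)/10 + (V_1 - 0)/20000 = 0
  Node 2: (V_2 - V_1)/10 + (V_2 - 0)/3900 = 0
Collecting terms (coefficients in siemens):
  0.1007·V_1 - 0.1·V_2 = 0.006
  0.1003·V_2 - 0.1·V_1 = 0
Determinant D = (0.1007)(0.1003) - (-0.1)(-0.1) = 0.00009749
V_1 = [(0.006)(0.1003) - (-0.1)(0)]/D = 6.17 V
V_2 = [(0.1007)(0) - (0.006)(-0.1)]/D = 6.154 V
V_th = V_2 - V_3 = 6.154 - 0 = 6.154 V
Step 2 — R_th: zero the source — replace V1 by a short circuit (node 3 merges into node 0) — and find the resistance seen between A (node 2) and B (node 0).
Reduce the network between node 2 (A) and node 0 (B) by series/parallel combination:
  Rp1 = R1 ‖ R3 (parallel, both between nodes 0 and 1) = 1/(1/1500 + 1/20000) = 1395 Ω
  Rs1 = R2 + Rp1 (series, joined only at node 1) = 10 + 1395 = 1405 Ω
  Rp2 = R4 ‖ Rs1 (parallel, both between nodes 0 and 2) = 1/(1/3900 + 1/1405) = 1033 Ω
R_th = 1.033 kΩ

Final answer: V_th = 6.154 V, R_th = 1.033 kΩ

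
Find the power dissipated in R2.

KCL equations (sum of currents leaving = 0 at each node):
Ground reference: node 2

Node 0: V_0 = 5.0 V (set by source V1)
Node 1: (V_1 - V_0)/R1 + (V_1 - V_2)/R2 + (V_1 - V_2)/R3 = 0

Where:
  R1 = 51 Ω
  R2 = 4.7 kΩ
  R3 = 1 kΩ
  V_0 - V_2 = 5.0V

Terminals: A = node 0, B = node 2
Nodal analysis, taking node 2 as the 0 V reference.
Source V1 fixes V_0 = 5 V.
KCL at each unknown node (sum of currents leaving = 0; resistances in Ω):
  Node 1: (V_1 - 5)/51 + (V_1 - 0)/4700 + (V_1 - 0)/1000 = 0
Collecting terms: 0.02082 × V_1 = 0.09804  =>  V_1 = 4.709 V
I_R2 = (V_1 - V_2)/R2 = (4.709 - 0)/4700 = 0.001002 A
P_R2 = I_R2² × R2 = (0.001002)² × 4700 = 0.004718 W

Final answer: 0.004718 W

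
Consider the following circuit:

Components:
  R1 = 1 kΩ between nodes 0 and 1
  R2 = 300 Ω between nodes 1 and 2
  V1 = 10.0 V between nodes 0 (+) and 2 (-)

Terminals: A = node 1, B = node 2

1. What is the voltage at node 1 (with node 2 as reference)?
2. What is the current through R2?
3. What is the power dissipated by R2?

Nodal analysis, taking node 2 as the 0 V reference.
Source V1 fixes V_0 = 10 V.
KCL at each unknown node (sum of currents leaving = 0; resistances in Ω):
  Node 1: (V_1 - 10)/1000 + (V_1 - 0)/300 = 0
Collecting terms: 0.004333 × V_1 = 0.01  =>  V_1 = 2.308 V
Part 1:
  Read off the nodal solution: V_1 = 2.308 V
Part 2:
  I_R2 = (V_1 - V_2)/R2 = (2.308 - 0)/300 = 0.007692 A
  Magnitude: I_R2 = 0.007692 A
Part 3:
  I_R2 = (V_1 - V_2)/R2 = (2.308 - 0)/300 = 0.007692 A
  P_R2 = I_R2² × R2 = (0.007692)² × 300 = 0.01775 W

Final answers:
1. V_1 = 2.308 V
2. I_R2 = 0.007692 A
3. P_R2 = 0.01775 W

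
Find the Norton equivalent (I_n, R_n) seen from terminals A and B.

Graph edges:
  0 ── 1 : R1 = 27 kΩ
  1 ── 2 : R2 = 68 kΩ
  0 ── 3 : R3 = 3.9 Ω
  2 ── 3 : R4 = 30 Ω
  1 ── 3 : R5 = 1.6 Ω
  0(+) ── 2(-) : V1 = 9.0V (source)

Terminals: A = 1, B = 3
Find the Thévenin equivalent first; then I_n = V_th/R_th and R_n = R_th.
Step 1 — V_th is the open-circuit voltage V_A - V_B (nothing connected across the terminals).
Nodal analysis, taking node 2 as the 0 V reference.
Source V1 fixes V_0 = 9 V.
KCL at each unknown node (sum of currents leaving = 0; resistances in Ω):
  Node 1: (V_1 - 9)/27000 + (V_1 - 0)/68000 + (V_1 - V_3)/1.6 = 0
  Node 3: (V_3 - 9)/3.9 + (V_3 - 0)/30 + (V_3 - V_1)/1.6 = 0
Collecting terms (coefficients in siemens):
  0.6251·V_1 - 0.625·V_3 = 0.0003333
  0.9147·V_3 - 0.625·V_1 = 2.308
Determinant D = (0.6251)(0.9147) - (-0.625)(-0.625) = 0.1811
V_1 = [(0.0003333)(0.9147) - (-0.625)(2.308)]/D = 7.964 V
V_3 = [(0.6251)(2.308) - (0.0003333)(-0.625)]/D = 7.964 V
V_th = V_1 - V_3 = 7.964 - 7.964 = -0.000126 V
Step 2 — R_th: zero the source — replace V1 by a short circuit (node 2 merges into node 0) — and find the resistance seen between A (node 1) and B (node 3).
Reduce the network between node 1 (A) and node 3 (B) by series/parallel combination:
  Rp1 = R1 ‖ R2 (parallel, both between nodes 0 and 1) = 1/(1/27000 + 1/68000) = 19330 Ω
  Rp2 = R3 ‖ R4 (parallel, both between nodes 0 and 3) = 1/(1/3.9 + 1/30) = 3.451 Ω
  Rs1 = Rp1 + Rp2 (series, joined only at node 0) = 19330 + 3.451 = 19330 Ω
  Rp3 = R5 ‖ Rs1 (parallel, both between nodes 1 and 3) = 1/(1/1.6 + 1/19330) = 1.6 Ω
R_th = 1.6 Ω
I_n = V_th/R_th = -0.000126/1.6 = -0.00007876 A, and R_n = R_th = 1.6 Ω

Final answer: I_n = -7.876e-05 A, R_n = 1.6 Ω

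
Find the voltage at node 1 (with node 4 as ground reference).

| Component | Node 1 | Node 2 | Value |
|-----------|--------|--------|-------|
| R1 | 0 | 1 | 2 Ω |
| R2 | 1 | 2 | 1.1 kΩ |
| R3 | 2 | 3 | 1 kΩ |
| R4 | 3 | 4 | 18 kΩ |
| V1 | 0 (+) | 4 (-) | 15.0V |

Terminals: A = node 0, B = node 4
Nodal analysis, taking node 4 as the 0 V reference.
Source V1 fixes V_0 = 15 V.
KCL at each unknown node (sum of currents leaving = 0; resistances in Ω):
  Node 1: (V_1 - 15)/2 + (V_1 - V_2)/1100 = 0
  Node 2: (V_2 - V_1)/1100 + (V_2 - V_3)/1000 = 0
  Node 3: (V_3 - V_2)/1000 + (V_3 - 0)/18000 = 0
Collecting terms (coefficients in siemens):
  0.5009·V_1 - 0.0009091·V_2 = 7.5
  0.001909·V_2 - 0.0009091·V_1 - 0.001·V_3 = 0
  0.001056·V_3 - 0.001·V_2 = 0
Solving these 3 simultaneous equations (Gaussian elimination) gives:
  V_1 = 15 V, V_2 = 14.18 V, V_3 = 13.43 V
The requested potential is V_1 = 15 V.

Final answer: V_1 = 15 V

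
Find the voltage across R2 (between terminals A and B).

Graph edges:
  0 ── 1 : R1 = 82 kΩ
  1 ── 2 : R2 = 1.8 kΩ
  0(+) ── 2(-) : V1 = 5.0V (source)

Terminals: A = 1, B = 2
R1 and R2 are in series across V1 (node 0 → node 1 → node 2), and the output A–B is taken across R2, so this is a voltage divider.
Series current: I = V1/(R1 + R2) = 5/(82000 + 1800) = 5/83800 = 0.00005967 A
V_R2 = I × R2 = V1 × R2/(R1 + R2) = 5 × 1800/83800 = 0.1074 V

Final answer: 0.1074 V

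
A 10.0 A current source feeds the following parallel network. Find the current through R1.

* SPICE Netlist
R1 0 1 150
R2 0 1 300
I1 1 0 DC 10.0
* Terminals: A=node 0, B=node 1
All resistors sit directly between nodes 0 and 1, so they are in parallel and share one voltage V; the full source current 10 A splits among them.
1/R_par = 1/150 + 1/300 = 0.01 S  =>  R_par = 100 Ω
V = I × R_par = 10 × 100 = 1000 V
I_R1 = V/R1 = 1000/150 = 6.667 A

Final answer: 6.667 A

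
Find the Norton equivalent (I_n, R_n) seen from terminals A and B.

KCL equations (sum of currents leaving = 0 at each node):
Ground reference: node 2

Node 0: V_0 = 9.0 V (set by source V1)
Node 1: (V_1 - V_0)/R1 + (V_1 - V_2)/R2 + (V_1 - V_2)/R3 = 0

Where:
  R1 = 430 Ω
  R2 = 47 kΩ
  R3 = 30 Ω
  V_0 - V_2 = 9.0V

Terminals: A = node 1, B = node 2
Find the Thévenin equivalent first; then I_n = V_th/R_th and R_n = R_th.
Step 1 — V_th is the open-circuit voltage V_A - V_B (nothing connected across the terminals).
Nodal analysis, taking node 2 as the 0 V reference.
Source V1 fixes V_0 = 9 V.
KCL at each unknown node (sum of currents leaving = 0; resistances in Ω):
  Node 1: (V_1 - 9)/430 + (V_1 - 0)/47000 + (V_1 - 0)/30 = 0
Collecting terms: 0.03568 × V_1 = 0.02093  =>  V_1 = 0.5866 V
V_th = V_1 - V_2 = 0.5866 - 0 = 0.5866 V
Step 2 — R_th: zero the source — replace V1 by a short circuit (node 2 merges into node 0) — and find the resistance seen between A (node 1) and B (node 0).
Reduce the network between node 1 (A) and node 0 (B) by series/parallel combination:
  Rp1 = R1 ‖ R2 ‖ R3 (parallel, all between nodes 0 and 1) = 1/(1/430 + 1/47000 + 1/30) = 28.03 Ω
R_th = 28.03 Ω
I_n = V_th/R_th = 0.5866/28.03 = 0.02093 A, and R_n = R_th = 28.03 Ω

Final answer: I_n = 0.02093 A, R_n = 28.03 Ω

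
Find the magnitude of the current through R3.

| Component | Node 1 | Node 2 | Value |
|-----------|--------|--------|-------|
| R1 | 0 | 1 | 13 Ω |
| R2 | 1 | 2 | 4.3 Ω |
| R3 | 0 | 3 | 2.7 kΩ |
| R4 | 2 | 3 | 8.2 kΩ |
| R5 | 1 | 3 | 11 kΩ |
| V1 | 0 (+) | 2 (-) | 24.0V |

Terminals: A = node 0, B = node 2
Nodal analysis, taking node 2 as the 0 V reference.
Source V1 fixes V_0 = 24 V.
KCL at each unknown node (sum of currents leaving = 0; resistances in Ω):
  Node 1: (V_1 - 24)/13 + (V_1 - 0)/4.3 + (V_1 - V_3)/11000 = 0
  Node 3: (V_3 - 24)/2700 + (V_3 - 0)/8200 + (V_3 - V_1)/11000 = 0
Collecting terms (coefficients in siemens):
  0.3096·V_1 - 0.00009091·V_3 = 1.846
  0.0005832·V_3 - 0.00009091·V_1 = 0.008889
Determinant D = (0.3096)(0.0005832) - (-0.00009091)(-0.00009091) = 0.0001805
V_1 = [(1.846)(0.0005832) - (-0.00009091)(0.008889)]/D = 5.968 V
V_3 = [(0.3096)(0.008889) - (1.846)(-0.00009091)]/D = 16.17 V
I_R3 = (V_0 - V_3)/R3 = (24 - 16.17)/2700 = 0.0029 A
|I_R3| = 0.0029 A

Final answer: |I_R3| = 0.0029 A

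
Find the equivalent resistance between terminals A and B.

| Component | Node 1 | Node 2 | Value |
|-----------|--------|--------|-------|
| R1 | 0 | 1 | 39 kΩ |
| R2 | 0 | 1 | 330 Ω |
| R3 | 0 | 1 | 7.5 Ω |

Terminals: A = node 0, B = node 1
Reduce the network between node 0 (A) and node 1 (B) by series/parallel combination:
  Rp1 = R1 ‖ R2 ‖ R3 (parallel, all between nodes 0 and 1) = 1/(1/39000 + 1/330 + 1/7.5) = 7.332 Ω
R_eq = 7.332 Ω

Final answer: 7.332 Ω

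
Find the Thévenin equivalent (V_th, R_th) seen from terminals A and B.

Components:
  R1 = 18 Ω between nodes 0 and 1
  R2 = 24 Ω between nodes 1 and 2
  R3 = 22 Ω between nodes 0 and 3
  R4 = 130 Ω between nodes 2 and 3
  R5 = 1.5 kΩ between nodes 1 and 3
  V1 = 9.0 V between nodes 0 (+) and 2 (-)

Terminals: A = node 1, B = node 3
Step 1 — V_th is the open-circuit voltage V_A - V_B (nothing connected across the terminals).
Nodal analysis, taking node 2 as the 0 V reference.
Source V1 fixes V_0 = 9 V.
KCL at each unknown node (sum of currents leaving = 0; resistances in Ω):
  Node 1: (V_1 - 9)/18 + (V_1 - 0)/24 + (V_1 - V_3)/1500 = 0
  Node 3: (V_3 - 9)/22 + (V_3 - 0)/130 + (V_3 - V_1)/1500 = 0
Collecting terms (coefficients in siemens):
  0.09789·V_1 - 0.0006667·V_3 = 0.5
  0.05381·V_3 - 0.0006667·V_1 = 0.4091
Determinant D = (0.09789)(0.05381) - (-0.0006667)(-0.0006667) = 0.005267
V_1 = [(0.5)(0.05381) - (-0.0006667)(0.4091)]/D = 5.16 V
V_3 = [(0.09789)(0.4091) - (0.5)(-0.0006667)]/D = 7.666 V
V_th = V_1 - V_3 = 5.16 - 7.666 = -2.506 V
Step 2 — R_th: zero the source — replace V1 by a short circuit (node 2 merges into node 0) — and find the resistance seen between A (node 1) and B (node 3).
Reduce the network between node 1 (A) and node 3 (B) by series/parallel combination:
  Rp1 = R1 ‖ R2 (parallel, both between nodes 0 and 1) = 1/(1/18 + 1/24) = 10.29 Ω
  Rp2 = R3 ‖ R4 (parallel, both between nodes 0 and 3) = 1/(1/22 + 1/130) = 18.82 Ω
  Rs1 = Rp1 + Rp2 (series, joined only at node 0) = 10.29 + 18.82 = 29.1 Ω
  Rp3 = R5 ‖ Rs1 (parallel, both between nodes 1 and 3) = 1/(1/1500 + 1/29.1) = 28.55 Ω
R_th = 28.55 Ω

Final answer: V_th = -2.506 V, R_th = 28.55 Ω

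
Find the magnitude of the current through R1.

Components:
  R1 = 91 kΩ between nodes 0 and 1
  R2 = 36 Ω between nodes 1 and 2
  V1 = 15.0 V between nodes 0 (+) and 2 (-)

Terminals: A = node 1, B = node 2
Nodal analysis, taking node 2 as the 0 V reference.
Source V1 fixes V_0 = 15 V.
KCL at each unknown node (sum of currents leaving = 0; resistances in Ω):
  Node 1: (V_1 - 15)/91000 + (V_1 - 0)/36 = 0
Collecting terms: 0.02779 × V_1 = 0.0001648  =>  V_1 = 0.005932 V
I_R1 = (V_0 - V_1)/R1 = (15 - 0.005932)/91000 = 0.0001648 A
|I_R1| = 0.0001648 A

Final answer: |I_R1| = 0.0001648 A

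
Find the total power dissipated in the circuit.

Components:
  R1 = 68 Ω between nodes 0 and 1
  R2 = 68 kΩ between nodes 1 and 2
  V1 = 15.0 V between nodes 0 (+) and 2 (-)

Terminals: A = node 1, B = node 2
Nodal analysis, taking node 2 as the 0 V reference.
Source V1 fixes V_0 = 15 V.
KCL at each unknown node (sum of currents leaving = 0; resistances in Ω):
  Node 1: (V_1 - 15)/68 + (V_1 - 0)/68000 = 0
Collecting terms: 0.01472 × V_1 = 0.2206  =>  V_1 = 14.99 V
Power in each resistor, P = (ΔV)²/R:
  P_R1 = (15 - 14.99)²/68 = 0.000003302 W
  P_R2 = (14.99 - 0)²/68000 = 0.003302 W
P_total = P_R1 + P_R2 = 0.003306 W

Final answer: 0.003306 W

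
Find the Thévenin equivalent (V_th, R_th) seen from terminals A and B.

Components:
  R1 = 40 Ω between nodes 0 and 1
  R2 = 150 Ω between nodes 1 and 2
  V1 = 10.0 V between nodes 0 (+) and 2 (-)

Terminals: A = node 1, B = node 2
Step 1 — V_th is the open-circuit voltage V_A - V_B (nothing connected across the terminals).
Nodal analysis, taking node 2 as the 0 V reference.
Source V1 fixes V_0 = 10 V.
KCL at each unknown node (sum of currents leaving = 0; resistances in Ω):
  Node 1: (V_1 - 10)/40 + (V_1 - 0)/150 = 0
Collecting terms: 0.03167 × V_1 = 0.25  =>  V_1 = 7.895 V
V_th = V_1 - V_2 = 7.895 - 0 = 7.895 V
Step 2 — R_th: zero the source — replace V1 by a short circuit (node 2 merges into node 0) — and find the resistance seen between A (node 1) and B (node 0).
Reduce the network between node 1 (A) and node 0 (B) by series/parallel combination:
  Rp1 = R1 ‖ R2 (parallel, both between nodes 0 and 1) = 1/(1/40 + 1/150) = 31.58 Ω
R_th = 31.58 Ω

Final answer: V_th = 7.895 V, R_th = 31.58 Ω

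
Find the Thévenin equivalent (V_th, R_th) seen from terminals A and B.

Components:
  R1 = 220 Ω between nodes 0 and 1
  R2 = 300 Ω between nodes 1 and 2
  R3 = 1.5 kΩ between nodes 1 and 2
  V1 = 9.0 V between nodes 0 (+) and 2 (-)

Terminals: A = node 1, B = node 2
Step 1 — V_th is the open-circuit voltage V_A - V_B (nothing connected across the terminals).
Nodal analysis, taking node 2 as the 0 V reference.
Source V1 fixes V_0 = 9 V.
KCL at each unknown node (sum of currents leaving = 0; resistances in Ω):
  Node 1: (V_1 - 9)/220 + (V_1 - 0)/300 + (V_1 - 0)/1500 = 0
Collecting terms: 0.008545 × V_1 = 0.04091  =>  V_1 = 4.787 V
V_th = V_1 - V_2 = 4.787 - 0 = 4.787 V
Step 2 — R_th: zero the source — replace V1 by a short circuit (node 2 merges into node 0) — and find the resistance seen between A (node 1) and B (node 0).
Reduce the network between node 1 (A) and node 0 (B) by series/parallel combination:
  Rp1 = R1 ‖ R2 ‖ R3 (parallel, all between nodes 0 and 1) = 1/(1/220 + 1/300 + 1/1500) = 117 Ω
R_th = 117 Ω

Final answer: V_th = 4.787 V, R_th = 117 Ω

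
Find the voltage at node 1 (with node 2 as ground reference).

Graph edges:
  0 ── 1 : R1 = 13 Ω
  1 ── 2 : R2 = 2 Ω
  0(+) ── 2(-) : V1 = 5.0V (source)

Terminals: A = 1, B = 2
Nodal analysis, taking node 2 as the 0 V reference.
Source V1 fixes V_0 = 5 V.
KCL at each unknown node (sum of currents leaving = 0; resistances in Ω):
  Node 1: (V_1 - 5)/13 + (V_1 - 0)/2 = 0
Collecting terms: 0.5769 × V_1 = 0.3846  =>  V_1 = 0.6667 V
The requested potential is V_1 = 0.6667 V.

Final answer: V_1 = 0.6667 V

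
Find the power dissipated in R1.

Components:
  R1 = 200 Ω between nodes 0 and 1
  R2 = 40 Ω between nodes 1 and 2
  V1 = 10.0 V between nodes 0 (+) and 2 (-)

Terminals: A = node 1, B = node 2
Nodal analysis, taking node 2 as the 0 V reference.
Source V1 fixes V_0 = 10 V.
KCL at each unknown node (sum of currents leaving = 0; resistances in Ω):
  Node 1: (V_1 - 10)/200 + (V_1 - 0)/40 = 0
Collecting terms: 0.03 × V_1 = 0.05  =>  V_1 = 1.667 V
I_R1 = (V_0 - V_1)/R1 = (10 - 1.667)/200 = 0.04167 A
P_R1 = I_R1² × R1 = (0.04167)² × 200 = 0.3472 W

Final answer: 0.3472 W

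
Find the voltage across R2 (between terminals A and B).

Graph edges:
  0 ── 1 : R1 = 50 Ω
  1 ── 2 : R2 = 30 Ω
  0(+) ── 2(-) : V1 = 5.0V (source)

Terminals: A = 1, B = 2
R1 and R2 are in series across V1 (node 0 → node 1 → node 2), and the output A–B is taken across R2, so this is a voltage divider.
Series current: I = V1/(R1 + R2) = 5/(50 + 30) = 5/80 = 0.0625 A
V_R2 = I × R2 = V1 × R2/(R1 + R2) = 5 × 30/80 = 1.875 V

Final answer: 1.875 V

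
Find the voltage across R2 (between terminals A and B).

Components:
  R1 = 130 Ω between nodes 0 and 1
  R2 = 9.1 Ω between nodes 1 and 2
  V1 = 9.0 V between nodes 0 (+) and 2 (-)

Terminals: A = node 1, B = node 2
R1 and R2 are in series across V1 (node 0 → node 1 → node 2), and the output A–B is taken across R2, so this is a voltage divider.
Series current: I = V1/(R1 + R2) = 9/(130 + 9.1) = 9/139.1 = 0.0647 A
V_R2 = I × R2 = V1 × R2/(R1 + R2) = 9 × 9.1/139.1 = 0.5888 V

Final answer: 0.5888 V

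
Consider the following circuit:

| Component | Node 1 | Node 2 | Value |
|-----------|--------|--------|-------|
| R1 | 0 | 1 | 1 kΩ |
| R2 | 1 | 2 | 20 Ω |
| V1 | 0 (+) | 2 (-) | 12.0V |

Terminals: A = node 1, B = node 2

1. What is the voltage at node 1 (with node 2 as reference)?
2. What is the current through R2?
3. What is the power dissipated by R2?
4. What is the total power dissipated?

Nodal analysis, taking node 2 as the 0 V reference.
Source V1 fixes V_0 = 12 V.
KCL at each unknown node (sum of currents leaving = 0; resistances in Ω):
  Node 1: (V_1 - 12)/1000 + (V_1 - 0)/20 = 0
Collecting terms: 0.051 × V_1 = 0.012  =>  V_1 = 0.2353 V
Part 1:
  Read off the nodal solution: V_1 = 0.2353 V
Part 2:
  I_R2 = (V_1 - V_2)/R2 = (0.2353 - 0)/20 = 0.01176 A
  Magnitude: I_R2 = 0.01176 A
Part 3:
  I_R2 = (V_1 - V_2)/R2 = (0.2353 - 0)/20 = 0.01176 A
  P_R2 = I_R2² × R2 = (0.01176)² × 20 = 0.002768 W
Part 4:
  Power in each resistor, P = (ΔV)²/R:
    P_R1 = (12 - 0.2353)²/1000 = 0.1384 W
    P_R2 = (0.2353 - 0)²/20 = 0.002768 W
  P_total = P_R1 + P_R2 = 0.1412 W

Final answers:
1. V_1 = 0.2353 V
2. I_R2 = 0.01176 A
3. P_R2 = 0.002768 W
4. P_total = 0.1412 W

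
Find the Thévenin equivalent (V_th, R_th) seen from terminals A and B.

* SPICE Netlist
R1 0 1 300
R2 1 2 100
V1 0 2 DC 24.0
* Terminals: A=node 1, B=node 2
Step 1 — V_th is the open-circuit voltage V_A - V_B (nothing connected across the terminals).
Nodal analysis, taking node 2 as the 0 V reference.
Source V1 fixes V_0 = 24 V.
KCL at each unknown node (sum of currents leaving = 0; resistances in Ω):
  Node 1: (V_1 - 24)/300 + (V_1 - 0)/100 = 0
Collecting terms: 0.01333 × V_1 = 0.08  =>  V_1 = 6 V
V_th = V_1 - V_2 = 6 - 0 = 6 V
Step 2 — R_th: zero the source — replace V1 by a short circuit (node 2 merges into node 0) — and find the resistance seen between A (node 1) and B (node 0).
Reduce the network between node 1 (A) and node 0 (B) by series/parallel combination:
  Rp1 = R1 ‖ R2 (parallel, both between nodes 0 and 1) = 1/(1/300 + 1/100) = 75 Ω
R_th = 75 Ω

Final answer: V_th = 6 V, R_th = 75 Ω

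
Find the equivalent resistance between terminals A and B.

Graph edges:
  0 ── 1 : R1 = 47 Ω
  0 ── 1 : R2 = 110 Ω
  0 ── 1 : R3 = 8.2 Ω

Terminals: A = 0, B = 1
Reduce the network between node 0 (A) and node 1 (B) by series/parallel combination:
  Rp1 = R1 ‖ R2 ‖ R3 (parallel, all between nodes 0 and 1) = 1/(1/47 + 1/110 + 1/8.2) = 6.565 Ω
R_eq = 6.565 Ω

Final answer: 6.565 Ω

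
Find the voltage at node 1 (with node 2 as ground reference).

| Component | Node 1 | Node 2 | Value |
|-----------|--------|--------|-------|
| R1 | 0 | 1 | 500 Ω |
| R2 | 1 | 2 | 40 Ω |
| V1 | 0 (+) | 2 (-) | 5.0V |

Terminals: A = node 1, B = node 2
Nodal analysis, taking node 2 as the 0 V reference.
Source V1 fixes V_0 = 5 V.
KCL at each unknown node (sum of currents leaving = 0; resistances in Ω):
  Node 1: (V_1 - 5)/500 + (V_1 - 0)/40 = 0
Collecting terms: 0.027 × V_1 = 0.01  =>  V_1 = 0.3704 V
The requested potential is V_1 = 0.3704 V.

Final answer: V_1 = 0.3704 V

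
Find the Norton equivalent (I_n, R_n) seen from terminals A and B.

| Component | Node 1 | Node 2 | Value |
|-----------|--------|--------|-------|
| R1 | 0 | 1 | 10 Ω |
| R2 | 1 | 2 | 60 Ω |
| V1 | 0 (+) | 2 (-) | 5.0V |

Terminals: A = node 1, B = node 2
Find the Thévenin equivalent first; then I_n = V_th/R_th and R_n = R_th.
Step 1 — V_th is the open-circuit voltage V_A - V_B (nothing connected across the terminals).
Nodal analysis, taking node 2 as the 0 V reference.
Source V1 fixes V_0 = 5 V.
KCL at each unknown node (sum of currents leaving = 0; resistances in Ω):
  Node 1: (V_1 - 5)/10 + (V_1 - 0)/60 = 0
Collecting terms: 0.1167 × V_1 = 0.5  =>  V_1 = 4.286 V
V_th = V_1 - V_2 = 4.286 - 0 = 4.286 V
Step 2 — R_th: zero the source — replace V1 by a short circuit (node 2 merges into node 0) — and find the resistance seen between A (node 1) and B (node 0).
Reduce the network between node 1 (A) and node 0 (B) by series/parallel combination:
  Rp1 = R1 ‖ R2 (parallel, both between nodes 0 and 1) = 1/(1/10 + 1/60) = 8.571 Ω
R_th = 8.571 Ω
I_n = V_th/R_th = 4.286/8.571 = 0.5 A, and R_n = R_th = 8.571 Ω

Final answer: I_n = 0.5 A, R_n = 8.571 Ω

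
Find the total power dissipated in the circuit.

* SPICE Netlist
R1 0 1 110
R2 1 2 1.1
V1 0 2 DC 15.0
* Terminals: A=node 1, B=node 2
Nodal analysis, taking node 2 as the 0 V reference.
Source V1 fixes V_0 = 15 V.
KCL at each unknown node (sum of currents leaving = 0; resistances in Ω):
  Node 1: (V_1 - 15)/110 + (V_1 - 0)/1.1 = 0
Collecting terms: 0.9182 × V_1 = 0.1364  =>  V_1 = 0.1485 V
Power in each resistor, P = (ΔV)²/R:
  P_R1 = (15 - 0.1485)²/110 = 2.005 W
  P_R2 = (0.1485 - 0)²/1.1 = 0.02005 W
P_total = P_R1 + P_R2 = 2.025 W

Final answer: 2.025 W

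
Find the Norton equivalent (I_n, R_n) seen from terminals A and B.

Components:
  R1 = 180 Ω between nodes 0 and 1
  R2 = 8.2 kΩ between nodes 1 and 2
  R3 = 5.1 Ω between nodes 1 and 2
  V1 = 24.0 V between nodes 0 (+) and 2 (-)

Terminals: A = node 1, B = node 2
Find the Thévenin equivalent first; then I_n = V_th/R_th and R_n = R_th.
Step 1 — V_th is the open-circuit voltage V_A - V_B (nothing connected across the terminals).
Nodal analysis, taking node 2 as the 0 V reference.
Source V1 fixes V_0 = 24 V.
KCL at each unknown node (sum of currents leaving = 0; resistances in Ω):
  Node 1: (V_1 - 24)/180 + (V_1 - 0)/8200 + (V_1 - 0)/5.1 = 0
Collecting terms: 0.2018 × V_1 = 0.1333  =>  V_1 = 0.6609 V
V_th = V_1 - V_2 = 0.6609 - 0 = 0.6609 V
Step 2 — R_th: zero the source — replace V1 by a short circuit (node 2 merges into node 0) — and find the resistance seen between A (node 1) and B (node 0).
Reduce the network between node 1 (A) and node 0 (B) by series/parallel combination:
  Rp1 = R1 ‖ R2 ‖ R3 (parallel, all between nodes 0 and 1) = 1/(1/180 + 1/8200 + 1/5.1) = 4.956 Ω
R_th = 4.956 Ω
I_n = V_th/R_th = 0.6609/4.956 = 0.1333 A, and R_n = R_th = 4.956 Ω

Final answer: I_n = 0.1333 A, R_n = 4.956 Ω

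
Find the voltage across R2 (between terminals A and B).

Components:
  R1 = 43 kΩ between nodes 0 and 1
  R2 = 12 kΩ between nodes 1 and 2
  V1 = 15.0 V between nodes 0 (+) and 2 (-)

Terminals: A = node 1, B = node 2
R1 and R2 are in series across V1 (node 0 → node 1 → node 2), and the output A–B is taken across R2, so this is a voltage divider.
Series current: I = V1/(R1 + R2) = 15/(43000 + 12000) = 15/55000 = 0.0002727 A
V_R2 = I × R2 = V1 × R2/(R1 + R2) = 15 × 12000/55000 = 3.273 V

Final answer: 3.273 V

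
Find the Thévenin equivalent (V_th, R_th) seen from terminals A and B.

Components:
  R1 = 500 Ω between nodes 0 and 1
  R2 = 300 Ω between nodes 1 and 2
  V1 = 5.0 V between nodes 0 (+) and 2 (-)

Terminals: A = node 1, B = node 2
Step 1 — V_th is the open-circuit voltage V_A - V_B (nothing connected across the terminals).
Nodal analysis, taking node 2 as the 0 V reference.
Source V1 fixes V_0 = 5 V.
KCL at each unknown node (sum of currents leaving = 0; resistances in Ω):
  Node 1: (V_1 - 5)/500 + (V_1 - 0)/300 = 0
Collecting terms: 0.005333 × V_1 = 0.01  =>  V_1 = 1.875 V
V_th = V_1 - V_2 = 1.875 - 0 = 1.875 V
Step 2 — R_th: zero the source — replace V1 by a short circuit (node 2 merges into node 0) — and find the resistance seen between A (node 1) and B (node 0).
Reduce the network between node 1 (A) and node 0 (B) by series/parallel combination:
  Rp1 = R1 ‖ R2 (parallel, both between nodes 0 and 1) = 1/(1/500 + 1/300) = 187.5 Ω
R_th = 187.5 Ω

Final answer: V_th = 1.875 V, R_th = 187.5 Ω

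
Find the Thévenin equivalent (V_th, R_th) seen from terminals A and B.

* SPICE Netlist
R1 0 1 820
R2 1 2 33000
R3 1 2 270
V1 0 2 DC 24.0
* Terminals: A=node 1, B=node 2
Step 1 — V_th is the open-circuit voltage V_A - V_B (nothing connected across the terminals).
Nodal analysis, taking node 2 as the 0 V reference.
Source V1 fixes V_0 = 24 V.
KCL at each unknown node (sum of currents leaving = 0; resistances in Ω):
  Node 1: (V_1 - 24)/820 + (V_1 - 0)/33000 + (V_1 - 0)/270 = 0
Collecting terms: 0.004954 × V_1 = 0.02927  =>  V_1 = 5.909 V
V_th = V_1 - V_2 = 5.909 - 0 = 5.909 V
Step 2 — R_th: zero the source — replace V1 by a short circuit (node 2 merges into node 0) — and find the resistance seen between A (node 1) and B (node 0).
Reduce the network between node 1 (A) and node 0 (B) by series/parallel combination:
  Rp1 = R1 ‖ R2 ‖ R3 (parallel, all between nodes 0 and 1) = 1/(1/820 + 1/33000 + 1/270) = 201.9 Ω
R_th = 201.9 Ω

Final answer: V_th = 5.909 V, R_th = 201.9 Ω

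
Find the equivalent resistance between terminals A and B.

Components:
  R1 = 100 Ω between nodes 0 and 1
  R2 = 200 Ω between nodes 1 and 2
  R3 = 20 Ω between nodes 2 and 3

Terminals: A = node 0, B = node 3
Reduce the network between node 0 (A) and node 3 (B) by series/parallel combination:
  Rs1 = R1 + R2 (series, joined only at node 1) = 100 + 200 = 300 Ω
  Rs2 = R3 + Rs1 (series, joined only at node 2) = 20 + 300 = 320 Ω
R_eq = 320 Ω

Final answer: 320 Ω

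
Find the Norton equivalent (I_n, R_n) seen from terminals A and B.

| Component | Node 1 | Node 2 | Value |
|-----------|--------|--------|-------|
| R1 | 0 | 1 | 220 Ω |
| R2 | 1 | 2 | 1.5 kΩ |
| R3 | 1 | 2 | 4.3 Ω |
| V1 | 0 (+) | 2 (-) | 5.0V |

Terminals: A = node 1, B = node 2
Find the Thévenin equivalent first; then I_n = V_th/R_th and R_n = R_th.
Step 1 — V_th is the open-circuit voltage V_A - V_B (nothing connected across the terminals).
Nodal analysis, taking node 2 as the 0 V reference.
Source V1 fixes V_0 = 5 V.
KCL at each unknown node (sum of currents leaving = 0; resistances in Ω):
  Node 1: (V_1 - 5)/220 + (V_1 - 0)/1500 + (V_1 - 0)/4.3 = 0
Collecting terms: 0.2378 × V_1 = 0.02273  =>  V_1 = 0.09559 V
V_th = V_1 - V_2 = 0.09559 - 0 = 0.09559 V
Step 2 — R_th: zero the source — replace V1 by a short circuit (node 2 merges into node 0) — and find the resistance seen between A (node 1) and B (node 0).
Reduce the network between node 1 (A) and node 0 (B) by series/parallel combination:
  Rp1 = R1 ‖ R2 ‖ R3 (parallel, all between nodes 0 and 1) = 1/(1/220 + 1/1500 + 1/4.3) = 4.206 Ω
R_th = 4.206 Ω
I_n = V_th/R_th = 0.09559/4.206 = 0.02273 A, and R_n = R_th = 4.206 Ω

Final answer: I_n = 0.02273 A, R_n = 4.206 Ω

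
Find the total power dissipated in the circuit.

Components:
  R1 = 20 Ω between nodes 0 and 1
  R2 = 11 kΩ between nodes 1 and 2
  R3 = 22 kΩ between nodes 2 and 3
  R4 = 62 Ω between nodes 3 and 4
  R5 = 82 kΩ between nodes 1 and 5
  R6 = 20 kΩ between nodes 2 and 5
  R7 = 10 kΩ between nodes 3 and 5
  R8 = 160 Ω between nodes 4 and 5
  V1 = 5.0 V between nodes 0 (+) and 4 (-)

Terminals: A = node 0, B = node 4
Nodal analysis, taking node 4 as the 0 V reference.
Source V1 fixes V_0 = 5 V.
KCL at each unknown node (sum of currents leaving = 0; resistances in Ω):
  Node 1: (V_1 - 5)/20 + (V_1 - V_2)/11000 + (V_1 - V_5)/82000 = 0
  Node 2: (V_2 - V_1)/11000 + (V_2 - V_3)/22000 + (V_2 - V_5)/20000 = 0
  Node 3: (V_3 - V_2)/22000 + (V_3 - 0)/62 + (V_3 - V_5)/10000 = 0
  Node 5: (V_5 - V_1)/82000 + (V_5 - V_2)/20000 + (V_5 - V_3)/10000 + (V_5 - 0)/160 = 0
Collecting terms (coefficients in siemens):
  0.0501·V_1 - 0.00009091·V_2 - 0.0000122·V_5 = 0.25
  0.0001864·V_2 - 0.00009091·V_1 - 0.00004545·V_3 - 0.00005·V_5 = 0
  0.01627·V_3 - 0.00004545·V_2 - 0.0001·V_5 = 0
  0.006412·V_5 - 0.0000122·V_1 - 0.00005·V_2 - 0.0001·V_3 = 0
Solving these 4 simultaneous equations (Gaussian elimination) gives:
  V_1 = 4.994 V, V_2 = 2.446 V, V_3 = 0.007007 V, V_5 = 0.02868 V
Power in each resistor, P = (ΔV)²/R:
  P_R1 = (5 - 4.994)²/20 = 0.000001708 W
  P_R2 = (4.994 - 2.446)²/11000 = 0.0005905 W
  P_R3 = (2.446 - 0.007007)²/22000 = 0.0002703 W
  P_R4 = (0.007007 - 0)²/62 = 0.0000007918 W
  P_R5 = (4.994 - 0.02868)²/82000 = 0.0003007 W
  P_R6 = (2.446 - 0.02868)²/20000 = 0.0002921 W
  P_R7 = (0.007007 - 0.02868)²/10000 = 0.00000004696 W
  P_R8 = (0 - 0.02868)²/160 = 0.00000514 W
P_total = P_R1 + P_R2 + P_R3 + P_R4 + P_R5 + P_R6 + P_R7 + P_R8 = 0.001461 W

Final answer: 0.001461 W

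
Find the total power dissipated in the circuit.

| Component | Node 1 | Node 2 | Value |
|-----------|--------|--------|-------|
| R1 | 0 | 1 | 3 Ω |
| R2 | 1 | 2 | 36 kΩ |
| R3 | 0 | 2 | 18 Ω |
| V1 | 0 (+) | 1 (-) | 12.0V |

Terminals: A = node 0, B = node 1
Nodal analysis, taking node 1 as the 0 V reference.
Source V1 fixes V_0 = 12 V.
KCL at each unknown node (sum of currents leaving = 0; resistances in Ω):
  Node 2: (V_2 - 0)/36000 + (V_2 - 12)/18 = 0
Collecting terms: 0.05558 × V_2 = 0.6667  =>  V_2 = 11.99 V
Power in each resistor, P = (ΔV)²/R:
  P_R1 = (12 - 0)²/3 = 48 W
  P_R2 = (0 - 11.99)²/36000 = 0.003996 W
  P_R3 = (12 - 11.99)²/18 = 0.000001998 W
P_total = P_R1 + P_R2 + P_R3 = 48 W

Final answer: 48 W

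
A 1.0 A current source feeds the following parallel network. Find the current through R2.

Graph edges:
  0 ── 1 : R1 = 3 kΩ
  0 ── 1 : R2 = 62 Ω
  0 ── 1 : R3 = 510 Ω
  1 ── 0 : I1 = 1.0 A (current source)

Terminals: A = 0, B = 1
All resistors sit directly between nodes 0 and 1, so they are in parallel and share one voltage V; the full source current 1 A splits among them.
1/R_par = 1/3000 + 1/62 + 1/510 = 0.01842 S  =>  R_par = 54.28 Ω
V = I × R_par = 1 × 54.28 = 54.28 V
I_R2 = V/R2 = 54.28/62 = 0.8755 A

Final answer: 0.8755 A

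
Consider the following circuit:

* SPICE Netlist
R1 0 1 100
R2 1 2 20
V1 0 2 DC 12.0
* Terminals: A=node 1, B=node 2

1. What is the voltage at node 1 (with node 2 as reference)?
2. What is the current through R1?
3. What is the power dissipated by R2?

Nodal analysis, taking node 2 as the 0 V reference.
Source V1 fixes V_0 = 12 V.
KCL at each unknown node (sum of currents leaving = 0; resistances in Ω):
  Node 1: (V_1 - 12)/100 + (V_1 - 0)/20 = 0
Collecting terms: 0.06 × V_1 = 0.12  =>  V_1 = 2 V
Part 1:
  Read off the nodal solution: V_1 = 2 V
Part 2:
  I_R1 = (V_0 - V_1)/R1 = (12 - 2)/100 = 0.1 A
  Magnitude: I_R1 = 0.1 A
Part 3:
  I_R2 = (V_1 - V_2)/R2 = (2 - 0)/20 = 0.1 A
  P_R2 = I_R2² × R2 = (0.1)² × 20 = 0.2 W

Final answers:
1. V_1 = 2 V
2. I_R1 = 0.1 A
3. P_R2 = 0.2 W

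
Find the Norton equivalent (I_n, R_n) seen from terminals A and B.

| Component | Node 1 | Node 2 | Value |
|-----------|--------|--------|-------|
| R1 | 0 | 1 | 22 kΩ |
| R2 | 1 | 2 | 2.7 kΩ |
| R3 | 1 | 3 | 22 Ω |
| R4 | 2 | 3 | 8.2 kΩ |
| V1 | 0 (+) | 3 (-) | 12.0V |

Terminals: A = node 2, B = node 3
Find the Thévenin equivalent first; then I_n = V_th/R_th and R_n = R_th.
Step 1 — V_th is the open-circuit voltage V_A - V_B (nothing connected across the terminals).
Nodal analysis, taking node 3 as the 0 V reference.
Source V1 fixes V_0 = 12 V.
KCL at each unknown node (sum of currents leaving = 0; resistances in Ω):
  Node 1: (V_1 - 12)/22000 + (V_1 - V_2)/2700 + (V_1 - 0)/22 = 0
  Node 2: (V_2 - V_1)/2700 + (V_2 - 0)/8200 = 0
Collecting terms (coefficients in siemens):
  0.04587·V_1 - 0.0003704·V_2 = 0.0005455
  0.0004923·V_2 - 0.0003704·V_1 = 0
Determinant D = (0.04587)(0.0004923) - (-0.0003704)(-0.0003704) = 0.00002245
V_1 = [(0.0005455)(0.0004923) - (-0.0003704)(0)]/D = 0.01196 V
V_2 = [(0.04587)(0) - (0.0005455)(-0.0003704)]/D = 0.009 V
V_th = V_2 - V_3 = 0.009 - 0 = 0.009 V
Step 2 — R_th: zero the source — replace V1 by a short circuit (node 3 merges into node 0) — and find the resistance seen between A (node 2) and B (node 0).
Reduce the network between node 2 (A) and node 0 (B) by series/parallel combination:
  Rp1 = R1 ‖ R3 (parallel, both between nodes 0 and 1) = 1/(1/22000 + 1/22) = 21.98 Ω
  Rs1 = R2 + Rp1 (series, joined only at node 1) = 2700 + 21.98 = 2722 Ω
  Rp2 = R4 ‖ Rs1 (parallel, both between nodes 0 and 2) = 1/(1/8200 + 1/2722) = 2044 Ω
R_th = 2.044 kΩ
I_n = V_th/R_th = 0.009/2044 = 0.000004404 A, and R_n = R_th = 2.044 kΩ

Final answer: I_n = 4.404e-06 A, R_n = 2.044 kΩ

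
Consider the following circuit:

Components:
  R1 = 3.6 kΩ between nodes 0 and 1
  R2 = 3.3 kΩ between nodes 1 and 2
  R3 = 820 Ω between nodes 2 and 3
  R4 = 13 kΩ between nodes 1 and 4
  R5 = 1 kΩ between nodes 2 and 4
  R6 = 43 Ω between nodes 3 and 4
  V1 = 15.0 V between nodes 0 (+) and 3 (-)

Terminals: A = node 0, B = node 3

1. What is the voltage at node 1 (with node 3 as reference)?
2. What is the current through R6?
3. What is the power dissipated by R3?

Nodal analysis, taking node 3 as the 0 V reference.
Source V1 fixes V_0 = 15 V.
KCL at each unknown node (sum of currents leaving = 0; resistances in Ω):
  Node 1: (V_1 - 15)/3600 + (V_1 - V_2)/3300 + (V_1 - V_4)/13000 = 0
  Node 2: (V_2 - V_1)/3300 + (V_2 - 0)/820 + (V_2 - V_4)/1000 = 0
  Node 4: (V_4 - V_1)/13000 + (V_4 - V_2)/1000 + (V_4 - 0)/43 = 0
Collecting terms (coefficients in siemens):
  0.0006577·V_1 - 0.000303·V_2 - 0.00007692·V_4 = 0.004167
  0.002523·V_2 - 0.000303·V_1 - 0.001·V_4 = 0
  0.02433·V_4 - 0.00007692·V_1 - 0.001·V_2 = 0
Solving these 3 simultaneous equations (Gaussian elimination) gives:
  V_1 = 6.724 V, V_2 = 0.8296 V, V_4 = 0.05535 V
Part 1:
  Read off the nodal solution: V_1 = 6.724 V
Part 2:
  I_R6 = (V_3 - V_4)/R6 = (0 - 0.05535)/43 = -0.001287 A
  Magnitude: I_R6 = 0.001287 A
Part 3:
  I_R3 = (V_2 - V_3)/R3 = (0.8296 - 0)/820 = 0.001012 A
  P_R3 = I_R3² × R3 = (0.001012)² × 820 = 0.0008394 W

Final answers:
1. V_1 = 6.724 V
2. I_R6 = 0.001287 A
3. P_R3 = 0.0008394 W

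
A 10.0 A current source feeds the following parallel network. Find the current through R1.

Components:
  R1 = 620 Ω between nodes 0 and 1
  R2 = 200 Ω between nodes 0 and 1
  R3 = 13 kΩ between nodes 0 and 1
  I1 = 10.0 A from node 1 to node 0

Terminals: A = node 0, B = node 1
All resistors sit directly between nodes 0 and 1, so they are in parallel and share one voltage V; the full source current 10 A splits among them.
1/R_par = 1/620 + 1/200 + 1/13000 = 0.00669 S  =>  R_par = 149.5 Ω
V = I × R_par = 10 × 149.5 = 1495 V
I_R1 = V/R1 = 1495/620 = 2.411 A

Final answer: 2.411 A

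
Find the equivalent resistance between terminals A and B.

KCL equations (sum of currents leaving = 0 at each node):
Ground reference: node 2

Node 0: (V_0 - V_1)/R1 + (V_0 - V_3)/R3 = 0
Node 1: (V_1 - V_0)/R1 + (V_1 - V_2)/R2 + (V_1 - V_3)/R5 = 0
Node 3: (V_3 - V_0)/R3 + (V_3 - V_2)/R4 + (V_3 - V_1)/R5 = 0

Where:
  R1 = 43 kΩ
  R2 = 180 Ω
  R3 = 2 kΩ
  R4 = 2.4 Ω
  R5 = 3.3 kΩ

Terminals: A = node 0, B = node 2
The network is not a plain series/parallel combination. Inject a 1 A test current into terminal A (node 0) and return it from terminal B (node 2); then R_eq = V_A / (1 A).
Nodal analysis, taking node 2 as the 0 V reference.
Current source I_test pushes 1 A into node 0 and draws it out of node 2.
KCL at each unknown node (sum of currents leaving = 0; resistances in Ω):
  Node 0: (V_0 - V_1)/43000 + (V_0 - V_3)/2000 - 1 = 0
  Node 1: (V_1 - V_0)/43000 + (V_1 - 0)/180 + (V_1 - V_3)/3300 = 0
  Node 3: (V_3 - V_0)/2000 + (V_3 - V_1)/3300 + (V_3 - 0)/2.4 = 0
Collecting terms (coefficients in siemens):
  0.0005233·V_0 - 0.00002326·V_1 - 0.0005·V_3 = 1
  0.005882·V_1 - 0.00002326·V_0 - 0.000303·V_3 = 0
  0.4175·V_3 - 0.0005·V_0 - 0.000303·V_1 = 0
Solving these 3 simultaneous equations (Gaussian elimination) gives:
  V_0 = 1914 V, V_1 = 7.685 V, V_3 = 2.298 V
R_eq = V_0 / 1 A = 1914 Ω = 1.914 kΩ

Final answer: 1.914 kΩ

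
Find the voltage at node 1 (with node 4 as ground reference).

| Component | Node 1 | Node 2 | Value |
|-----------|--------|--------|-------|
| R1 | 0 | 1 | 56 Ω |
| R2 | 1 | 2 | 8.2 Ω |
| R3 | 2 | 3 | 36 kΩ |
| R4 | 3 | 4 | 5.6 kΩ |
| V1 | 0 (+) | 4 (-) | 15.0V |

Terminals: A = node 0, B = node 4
Nodal analysis, taking node 4 as the 0 V reference.
Source V1 fixes V_0 = 15 V.
KCL at each unknown node (sum of currents leaving = 0; resistances in Ω):
  Node 1: (V_1 - 15)/56 + (V_1 - V_2)/8.2 = 0
  Node 2: (V_2 - V_1)/8.2 + (V_2 - V_3)/36000 = 0
  Node 3: (V_3 - V_2)/36000 + (V_3 - 0)/5600 = 0
Collecting terms (coefficients in siemens):
  0.1398·V_1 - 0.122·V_2 = 0.2679
  0.122·V_2 - 0.122·V_1 - 0.00002778·V_3 = 0
  0.0002063·V_3 - 0.00002778·V_2 = 0
Solving these 3 simultaneous equations (Gaussian elimination) gives:
  V_1 = 14.98 V, V_2 = 14.98 V, V_3 = 2.016 V
The requested potential is V_1 = 14.98 V.

Final answer: V_1 = 14.98 V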